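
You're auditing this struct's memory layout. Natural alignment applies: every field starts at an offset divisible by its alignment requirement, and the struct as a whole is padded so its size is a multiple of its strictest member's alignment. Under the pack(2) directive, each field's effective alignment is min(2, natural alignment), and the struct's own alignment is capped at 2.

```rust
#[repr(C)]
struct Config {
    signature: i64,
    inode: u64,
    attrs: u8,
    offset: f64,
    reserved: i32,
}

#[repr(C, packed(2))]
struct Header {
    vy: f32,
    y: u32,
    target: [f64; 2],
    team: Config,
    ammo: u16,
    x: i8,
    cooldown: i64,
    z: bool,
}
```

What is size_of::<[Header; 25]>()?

1950

Config: 0..8  signature  (8B, 8-aligned); 8..16  inode  (8B, 8-aligned); 16..17  attrs  (1B, 1-aligned); 17..24  -- padding (7B); 24..32  offset  (8B, 8-aligned); 32..36  reserved  (4B, 4-aligned); 36..40  -- tail padding (4B); sizeof = 40, alignof = 8
0..4  vy  (4B, 2-aligned)
4..8  y  (4B, 2-aligned)
8..24  target  (16B, 2-aligned)
24..64  team  (40B, 2-aligned)
64..66  ammo  (2B, 2-aligned)
66..67  x  (1B, 1-aligned)
67..68  -- padding (1B)
68..76  cooldown  (8B, 2-aligned)
76..77  z  (1B, 1-aligned)
77..78  -- tail padding (1B)
sizeof = 78, alignof = 2
array of 25: 25 × 78 = 1950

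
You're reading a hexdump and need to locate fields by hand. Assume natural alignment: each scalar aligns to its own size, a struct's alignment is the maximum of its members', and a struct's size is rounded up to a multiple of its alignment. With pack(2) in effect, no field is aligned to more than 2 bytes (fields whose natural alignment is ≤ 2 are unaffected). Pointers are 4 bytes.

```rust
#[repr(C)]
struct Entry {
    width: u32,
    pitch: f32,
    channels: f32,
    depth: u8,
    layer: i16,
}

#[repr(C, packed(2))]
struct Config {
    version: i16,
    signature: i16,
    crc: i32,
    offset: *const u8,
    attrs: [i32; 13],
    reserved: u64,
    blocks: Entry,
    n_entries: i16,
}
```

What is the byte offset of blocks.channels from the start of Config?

Entry: @0: width [4B, align 4] → 4; @4: pitch [4B, align 4] → 8; @8: channels [4B, align 4] → 12; @12: depth [1B, align 1] → 13; +1 pad (align 2); @14: layer [2B, align 2] → 16; size 16, align 4
@0: version [2B, align 2] → 2
@2: signature [2B, align 2] → 4
@4: crc [4B, align 2] → 8
@8: offset [4B, align 2] → 12
@12: attrs [52B, align 2] → 64
@64: reserved [8B, align 2] → 72
@72: blocks [16B, align 2] → 88
within Entry: channels at 8
72 + 8 = 80

80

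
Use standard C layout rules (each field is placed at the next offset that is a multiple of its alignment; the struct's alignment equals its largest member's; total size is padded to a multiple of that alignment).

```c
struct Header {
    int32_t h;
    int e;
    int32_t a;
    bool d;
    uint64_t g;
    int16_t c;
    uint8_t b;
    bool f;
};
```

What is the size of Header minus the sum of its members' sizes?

@0: h [4B, align 4] → 4
@4: e [4B, align 4] → 8
@8: a [4B, align 4] → 12
@12: d [1B, align 1] → 13
+3 pad (align 8)
@16: g [8B, align 8] → 24
@24: c [2B, align 2] → 26
@26: b [1B, align 1] → 27
@27: f [1B, align 1] → 28
+4 tail pad (align 8)
size 32, align 8
data bytes 25, size 32 → padding 7

7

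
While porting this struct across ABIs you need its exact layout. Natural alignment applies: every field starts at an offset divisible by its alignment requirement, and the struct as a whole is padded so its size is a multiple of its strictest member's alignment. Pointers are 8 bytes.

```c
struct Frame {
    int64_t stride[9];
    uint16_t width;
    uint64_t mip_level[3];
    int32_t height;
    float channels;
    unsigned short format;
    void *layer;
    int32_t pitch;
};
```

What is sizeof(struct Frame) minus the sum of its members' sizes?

@0: stride [72B, align 8] → 72
@72: width [2B, align 2] → 74
+6 pad (align 8)
@80: mip_level [24B, align 8] → 104
@104: height [4B, align 4] → 108
@108: channels [4B, align 4] → 112
@112: format [2B, align 2] → 114
+6 pad (align 8)
@120: layer [8B, align 8] → 128
@128: pitch [4B, align 4] → 132
+4 tail pad (align 8)
size 136, align 8
data bytes 120, size 136 → padding 16

16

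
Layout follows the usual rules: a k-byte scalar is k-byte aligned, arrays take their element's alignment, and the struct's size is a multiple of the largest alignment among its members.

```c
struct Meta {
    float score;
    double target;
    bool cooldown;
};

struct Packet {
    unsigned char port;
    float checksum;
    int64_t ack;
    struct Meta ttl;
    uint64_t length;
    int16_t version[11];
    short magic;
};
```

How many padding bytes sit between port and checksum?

Meta: 0..4  score  (4B, 4-aligned); 4..8  -- padding (4B); 8..16  target  (8B, 8-aligned); 16..17  cooldown  (1B, 1-aligned); 17..24  -- tail padding (7B); sizeof = 24, alignof = 8
0..1  port  (1B, 1-aligned)
1..4  -- padding (3B)
4..8  checksum  (4B, 4-aligned)

3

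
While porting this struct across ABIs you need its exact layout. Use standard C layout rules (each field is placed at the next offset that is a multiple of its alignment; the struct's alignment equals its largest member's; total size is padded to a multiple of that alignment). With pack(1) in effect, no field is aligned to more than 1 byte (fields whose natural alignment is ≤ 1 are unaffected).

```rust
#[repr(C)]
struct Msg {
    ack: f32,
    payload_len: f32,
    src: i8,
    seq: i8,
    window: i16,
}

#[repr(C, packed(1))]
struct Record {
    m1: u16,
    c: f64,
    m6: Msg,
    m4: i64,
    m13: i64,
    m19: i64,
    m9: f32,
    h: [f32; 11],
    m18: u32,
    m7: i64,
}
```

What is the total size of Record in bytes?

Msg: 0..4  ack  (4B, 4-aligned); 4..8  payload_len  (4B, 4-aligned); 8..9  src  (1B, 1-aligned); 9..10  seq  (1B, 1-aligned); 10..12  window  (2B, 2-aligned); sizeof = 12, alignof = 4
0..2  m1  (2B, 1-aligned)
2..10  c  (8B, 1-aligned)
10..22  m6  (12B, 1-aligned)
22..30  m4  (8B, 1-aligned)
30..38  m13  (8B, 1-aligned)
38..46  m19  (8B, 1-aligned)
46..50  m9  (4B, 1-aligned)
50..94  h  (44B, 1-aligned)
94..98  m18  (4B, 1-aligned)
98..106  m7  (8B, 1-aligned)
sizeof = 106, alignof = 1

106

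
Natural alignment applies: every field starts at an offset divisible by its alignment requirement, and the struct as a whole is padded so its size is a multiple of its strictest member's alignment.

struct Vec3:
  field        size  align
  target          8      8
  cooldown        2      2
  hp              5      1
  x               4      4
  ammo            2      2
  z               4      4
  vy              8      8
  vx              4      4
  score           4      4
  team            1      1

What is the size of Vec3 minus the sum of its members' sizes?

target at 0 (size 8, align 8) → ends 8
cooldown at 8 (size 2, align 2) → ends 10
hp at 10 (size 5, align 1) → ends 15
pad 1 to align 4 for x
x at 16 (size 4, align 4) → ends 20
ammo at 20 (size 2, align 2) → ends 22
pad 2 to align 4 for z
z at 24 (size 4, align 4) → ends 28
pad 4 to align 8 for vy
vy at 32 (size 8, align 8) → ends 40
vx at 40 (size 4, align 4) → ends 44
score at 44 (size 4, align 4) → ends 48
team at 48 (size 1, align 1) → ends 49
tail pad 7 to reach multiple of 8
total 56 bytes, alignment 8
data bytes 42, size 56 → padding 14

14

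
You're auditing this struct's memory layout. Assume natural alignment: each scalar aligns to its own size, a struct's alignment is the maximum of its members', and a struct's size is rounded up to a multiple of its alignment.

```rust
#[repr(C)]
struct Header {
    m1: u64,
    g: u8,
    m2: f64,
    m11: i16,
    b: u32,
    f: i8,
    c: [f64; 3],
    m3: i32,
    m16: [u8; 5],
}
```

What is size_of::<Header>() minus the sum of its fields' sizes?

0..8  m1  (8B, 8-aligned)
8..9  g  (1B, 1-aligned)
9..16  -- padding (7B)
16..24  m2  (8B, 8-aligned)
24..26  m11  (2B, 2-aligned)
26..28  -- padding (2B)
28..32  b  (4B, 4-aligned)
32..33  f  (1B, 1-aligned)
33..40  -- padding (7B)
40..64  c  (24B, 8-aligned)
64..68  m3  (4B, 4-aligned)
68..73  m16  (5B, 1-aligned)
73..80  -- tail padding (7B)
sizeof = 80, alignof = 8
data bytes 57, size 80 → padding 23

23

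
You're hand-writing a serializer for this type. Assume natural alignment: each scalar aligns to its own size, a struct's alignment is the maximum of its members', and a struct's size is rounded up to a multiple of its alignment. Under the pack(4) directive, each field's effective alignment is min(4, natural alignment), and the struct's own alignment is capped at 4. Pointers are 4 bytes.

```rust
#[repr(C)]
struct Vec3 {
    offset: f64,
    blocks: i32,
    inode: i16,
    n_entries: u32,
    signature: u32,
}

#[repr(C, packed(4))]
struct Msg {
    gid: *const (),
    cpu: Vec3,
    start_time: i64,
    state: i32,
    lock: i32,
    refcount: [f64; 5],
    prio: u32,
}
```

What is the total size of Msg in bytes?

88

Vec3: 0..8  offset  (8B, 8-aligned); 8..12  blocks  (4B, 4-aligned); 12..14  inode  (2B, 2-aligned); 14..16  -- padding (2B); 16..20  n_entries  (4B, 4-aligned); 20..24  signature  (4B, 4-aligned); sizeof = 24, alignof = 8
0..4  gid  (4B, 4-aligned)
4..28  cpu  (24B, 4-aligned)
28..36  start_time  (8B, 4-aligned)
36..40  state  (4B, 4-aligned)
40..44  lock  (4B, 4-aligned)
44..84  refcount  (40B, 4-aligned)
84..88  prio  (4B, 4-aligned)
sizeof = 88, alignof = 4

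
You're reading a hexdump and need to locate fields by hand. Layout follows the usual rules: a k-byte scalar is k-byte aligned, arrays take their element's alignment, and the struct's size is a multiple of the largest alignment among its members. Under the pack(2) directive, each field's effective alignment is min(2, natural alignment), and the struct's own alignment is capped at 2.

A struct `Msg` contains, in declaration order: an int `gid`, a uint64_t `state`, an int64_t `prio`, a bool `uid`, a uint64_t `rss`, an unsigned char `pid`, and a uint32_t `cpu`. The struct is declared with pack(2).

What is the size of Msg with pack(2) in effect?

36

0..4  gid  (4B, 2-aligned)
4..12  state  (8B, 2-aligned)
12..20  prio  (8B, 2-aligned)
20..21  uid  (1B, 1-aligned)
21..22  -- padding (1B)
22..30  rss  (8B, 2-aligned)
30..31  pid  (1B, 1-aligned)
31..32  -- padding (1B)
32..36  cpu  (4B, 2-aligned)
sizeof = 36, alignof = 2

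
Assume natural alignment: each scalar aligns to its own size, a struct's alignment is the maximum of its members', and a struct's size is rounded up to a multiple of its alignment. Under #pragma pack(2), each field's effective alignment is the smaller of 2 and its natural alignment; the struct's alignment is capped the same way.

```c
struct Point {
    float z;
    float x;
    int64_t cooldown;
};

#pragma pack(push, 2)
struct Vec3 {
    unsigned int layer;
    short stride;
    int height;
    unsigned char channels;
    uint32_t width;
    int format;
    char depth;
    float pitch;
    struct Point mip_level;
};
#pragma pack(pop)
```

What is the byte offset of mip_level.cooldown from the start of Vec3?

34

Point: @0: z [4B, align 4] → 4; @4: x [4B, align 4] → 8; @8: cooldown [8B, align 8] → 16; size 16, align 8
@0: layer [4B, align 2] → 4
@4: stride [2B, align 2] → 6
@6: height [4B, align 2] → 10
@10: channels [1B, align 1] → 11
+1 pad (align 2)
@12: width [4B, align 2] → 16
@16: format [4B, align 2] → 20
@20: depth [1B, align 1] → 21
+1 pad (align 2)
@22: pitch [4B, align 2] → 26
@26: mip_level [16B, align 2] → 42
within Point: cooldown at 8
26 + 8 = 34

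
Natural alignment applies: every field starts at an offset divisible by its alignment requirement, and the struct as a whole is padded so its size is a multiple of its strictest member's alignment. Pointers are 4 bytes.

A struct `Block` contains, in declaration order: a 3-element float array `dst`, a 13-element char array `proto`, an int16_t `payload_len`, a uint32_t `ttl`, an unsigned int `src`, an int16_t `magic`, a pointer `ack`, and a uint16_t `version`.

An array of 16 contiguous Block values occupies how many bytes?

768

0..12  dst  (12B, 4-aligned)
12..25  proto  (13B, 1-aligned)
25..26  -- padding (1B)
26..28  payload_len  (2B, 2-aligned)
28..32  ttl  (4B, 4-aligned)
32..36  src  (4B, 4-aligned)
36..38  magic  (2B, 2-aligned)
38..40  -- padding (2B)
40..44  ack  (4B, 4-aligned)
44..46  version  (2B, 2-aligned)
46..48  -- tail padding (2B)
sizeof = 48, alignof = 4
array of 16: 16 × 48 = 768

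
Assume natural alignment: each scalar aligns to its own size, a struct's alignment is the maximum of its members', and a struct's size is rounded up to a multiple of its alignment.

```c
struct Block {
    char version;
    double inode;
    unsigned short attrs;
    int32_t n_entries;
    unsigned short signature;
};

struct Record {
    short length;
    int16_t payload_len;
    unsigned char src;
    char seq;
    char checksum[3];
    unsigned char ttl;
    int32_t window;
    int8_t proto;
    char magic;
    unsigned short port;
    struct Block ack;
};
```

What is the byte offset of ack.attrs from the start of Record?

Block: version at 0 (size 1, align 1) → ends 1; pad 7 to align 8 for inode; inode at 8 (size 8, align 8) → ends 16; attrs at 16 (size 2, align 2) → ends 18; pad 2 to align 4 for n_entries; n_entries at 20 (size 4, align 4) → ends 24; signature at 24 (size 2, align 2) → ends 26; tail pad 6 to reach multiple of 8; total 32 bytes, alignment 8
length at 0 (size 2, align 2) → ends 2
payload_len at 2 (size 2, align 2) → ends 4
src at 4 (size 1, align 1) → ends 5
seq at 5 (size 1, align 1) → ends 6
checksum at 6 (size 3, align 1) → ends 9
ttl at 9 (size 1, align 1) → ends 10
pad 2 to align 4 for window
window at 12 (size 4, align 4) → ends 16
proto at 16 (size 1, align 1) → ends 17
magic at 17 (size 1, align 1) → ends 18
port at 18 (size 2, align 2) → ends 20
pad 4 to align 8 for ack
ack at 24 (size 32, align 8) → ends 56
within Block: attrs at 16
24 + 16 = 40

40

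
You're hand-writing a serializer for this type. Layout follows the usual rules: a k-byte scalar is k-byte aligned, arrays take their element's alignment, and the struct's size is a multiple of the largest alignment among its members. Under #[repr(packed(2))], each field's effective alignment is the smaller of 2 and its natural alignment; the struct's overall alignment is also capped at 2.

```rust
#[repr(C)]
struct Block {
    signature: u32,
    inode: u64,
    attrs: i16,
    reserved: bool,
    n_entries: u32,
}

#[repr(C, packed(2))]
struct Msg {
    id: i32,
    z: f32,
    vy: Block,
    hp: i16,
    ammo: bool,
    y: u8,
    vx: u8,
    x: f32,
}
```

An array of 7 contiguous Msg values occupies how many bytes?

294

Block: signature at 0 (size 4, align 4) → ends 4; pad 4 to align 8 for inode; inode at 8 (size 8, align 8) → ends 16; attrs at 16 (size 2, align 2) → ends 18; reserved at 18 (size 1, align 1) → ends 19; pad 1 to align 4 for n_entries; n_entries at 20 (size 4, align 4) → ends 24; total 24 bytes, alignment 8
id at 0 (size 4, align 2) → ends 4
z at 4 (size 4, align 2) → ends 8
vy at 8 (size 24, align 2) → ends 32
hp at 32 (size 2, align 2) → ends 34
ammo at 34 (size 1, align 1) → ends 35
y at 35 (size 1, align 1) → ends 36
vx at 36 (size 1, align 1) → ends 37
pad 1 to align 2 for x
x at 38 (size 4, align 2) → ends 42
total 42 bytes, alignment 2
array of 7: 7 × 42 = 294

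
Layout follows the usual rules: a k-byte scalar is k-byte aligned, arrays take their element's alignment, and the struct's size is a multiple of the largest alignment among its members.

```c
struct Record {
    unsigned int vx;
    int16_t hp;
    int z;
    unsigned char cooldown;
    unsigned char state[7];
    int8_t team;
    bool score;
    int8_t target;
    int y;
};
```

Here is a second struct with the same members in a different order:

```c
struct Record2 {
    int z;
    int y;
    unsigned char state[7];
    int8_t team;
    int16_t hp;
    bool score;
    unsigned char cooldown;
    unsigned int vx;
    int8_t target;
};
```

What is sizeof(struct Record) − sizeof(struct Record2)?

vx at 0 (size 4, align 4) → ends 4
hp at 4 (size 2, align 2) → ends 6
pad 2 to align 4 for z
z at 8 (size 4, align 4) → ends 12
cooldown at 12 (size 1, align 1) → ends 13
state at 13 (size 7, align 1) → ends 20
team at 20 (size 1, align 1) → ends 21
score at 21 (size 1, align 1) → ends 22
target at 22 (size 1, align 1) → ends 23
pad 1 to align 4 for y
y at 24 (size 4, align 4) → ends 28
total 28 bytes, alignment 4
— Record2 —
z at 0 (size 4, align 4) → ends 4
y at 4 (size 4, align 4) → ends 8
state at 8 (size 7, align 1) → ends 15
team at 15 (size 1, align 1) → ends 16
hp at 16 (size 2, align 2) → ends 18
score at 18 (size 1, align 1) → ends 19
cooldown at 19 (size 1, align 1) → ends 20
vx at 20 (size 4, align 4) → ends 24
target at 24 (size 1, align 1) → ends 25
tail pad 3 to reach multiple of 4
total 28 bytes, alignment 4
28 − 28 = 0

0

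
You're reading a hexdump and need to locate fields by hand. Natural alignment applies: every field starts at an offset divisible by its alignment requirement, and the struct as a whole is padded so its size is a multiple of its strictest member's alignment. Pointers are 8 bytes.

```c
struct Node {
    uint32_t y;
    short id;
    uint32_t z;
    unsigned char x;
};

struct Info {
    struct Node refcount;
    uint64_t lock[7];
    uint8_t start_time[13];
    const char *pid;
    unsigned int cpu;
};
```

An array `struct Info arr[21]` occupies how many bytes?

2184

Node: y at 0 (size 4, align 4) → ends 4; id at 4 (size 2, align 2) → ends 6; pad 2 to align 4 for z; z at 8 (size 4, align 4) → ends 12; x at 12 (size 1, align 1) → ends 13; tail pad 3 to reach multiple of 4; total 16 bytes, alignment 4
refcount at 0 (size 16, align 4) → ends 16
lock at 16 (size 56, align 8) → ends 72
start_time at 72 (size 13, align 1) → ends 85
pad 3 to align 8 for pid
pid at 88 (size 8, align 8) → ends 96
cpu at 96 (size 4, align 4) → ends 100
tail pad 4 to reach multiple of 8
total 104 bytes, alignment 8
array of 21: 21 × 104 = 2184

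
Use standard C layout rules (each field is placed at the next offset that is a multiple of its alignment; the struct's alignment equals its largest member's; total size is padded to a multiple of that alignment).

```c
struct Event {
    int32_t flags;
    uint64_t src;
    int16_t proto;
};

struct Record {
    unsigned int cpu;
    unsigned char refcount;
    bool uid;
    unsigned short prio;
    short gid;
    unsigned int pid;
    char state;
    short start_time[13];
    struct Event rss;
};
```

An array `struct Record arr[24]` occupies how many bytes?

Event: @0: flags [4B, align 4] → 4; +4 pad (align 8); @8: src [8B, align 8] → 16; @16: proto [2B, align 2] → 18; +6 tail pad (align 8); size 24, align 8
@0: cpu [4B, align 4] → 4
@4: refcount [1B, align 1] → 5
@5: uid [1B, align 1] → 6
@6: prio [2B, align 2] → 8
@8: gid [2B, align 2] → 10
+2 pad (align 4)
@12: pid [4B, align 4] → 16
@16: state [1B, align 1] → 17
+1 pad (align 2)
@18: start_time [26B, align 2] → 44
+4 pad (align 8)
@48: rss [24B, align 8] → 72
size 72, align 8
array of 24: 24 × 72 = 1728

1728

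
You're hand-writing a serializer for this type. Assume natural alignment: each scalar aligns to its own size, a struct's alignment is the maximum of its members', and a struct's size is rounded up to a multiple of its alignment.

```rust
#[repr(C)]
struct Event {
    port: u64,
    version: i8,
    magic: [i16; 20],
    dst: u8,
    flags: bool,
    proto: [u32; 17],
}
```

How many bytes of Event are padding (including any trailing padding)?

0..8  port  (8B, 8-aligned)
8..9  version  (1B, 1-aligned)
9..10  -- padding (1B)
10..50  magic  (40B, 2-aligned)
50..51  dst  (1B, 1-aligned)
51..52  flags  (1B, 1-aligned)
52..120  proto  (68B, 4-aligned)
sizeof = 120, alignof = 8
data bytes 119, size 120 → padding 1

1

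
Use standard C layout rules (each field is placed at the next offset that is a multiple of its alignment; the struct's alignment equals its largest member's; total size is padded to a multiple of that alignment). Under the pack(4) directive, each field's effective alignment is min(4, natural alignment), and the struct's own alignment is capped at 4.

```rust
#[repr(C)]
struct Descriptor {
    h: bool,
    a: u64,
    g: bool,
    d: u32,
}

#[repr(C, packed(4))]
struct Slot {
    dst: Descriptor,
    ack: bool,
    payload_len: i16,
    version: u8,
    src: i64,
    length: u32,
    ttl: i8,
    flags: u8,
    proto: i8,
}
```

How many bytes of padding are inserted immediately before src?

Descriptor: h at 0 (size 1, align 1) → ends 1; pad 7 to align 8 for a; a at 8 (size 8, align 8) → ends 16; g at 16 (size 1, align 1) → ends 17; pad 3 to align 4 for d; d at 20 (size 4, align 4) → ends 24; total 24 bytes, alignment 8
dst at 0 (size 24, align 4) → ends 24
ack at 24 (size 1, align 1) → ends 25
pad 1 to align 2 for payload_len
payload_len at 26 (size 2, align 2) → ends 28
version at 28 (size 1, align 1) → ends 29
pad 3 to align 4 for src
src at 32 (size 8, align 4) → ends 40

3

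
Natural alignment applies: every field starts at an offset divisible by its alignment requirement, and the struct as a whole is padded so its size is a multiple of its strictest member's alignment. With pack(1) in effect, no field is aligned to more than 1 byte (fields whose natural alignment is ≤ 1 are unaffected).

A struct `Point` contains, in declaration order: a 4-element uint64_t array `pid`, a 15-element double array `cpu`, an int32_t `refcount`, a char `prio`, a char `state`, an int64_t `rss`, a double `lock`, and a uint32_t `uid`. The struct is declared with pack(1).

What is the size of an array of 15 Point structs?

pid at 0 (size 32, align 1) → ends 32
cpu at 32 (size 120, align 1) → ends 152
refcount at 152 (size 4, align 1) → ends 156
prio at 156 (size 1, align 1) → ends 157
state at 157 (size 1, align 1) → ends 158
rss at 158 (size 8, align 1) → ends 166
lock at 166 (size 8, align 1) → ends 174
uid at 174 (size 4, align 1) → ends 178
total 178 bytes, alignment 1
array of 15: 15 × 178 = 2670

2670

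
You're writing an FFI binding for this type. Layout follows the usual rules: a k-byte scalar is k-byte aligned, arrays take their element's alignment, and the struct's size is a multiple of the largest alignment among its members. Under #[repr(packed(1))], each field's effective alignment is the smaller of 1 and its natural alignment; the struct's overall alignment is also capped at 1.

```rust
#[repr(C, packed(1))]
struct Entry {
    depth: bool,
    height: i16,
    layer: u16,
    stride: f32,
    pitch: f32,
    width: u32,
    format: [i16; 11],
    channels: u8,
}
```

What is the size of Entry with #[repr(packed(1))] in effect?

40

@0: depth [1B, align 1] → 1
@1: height [2B, align 1] → 3
@3: layer [2B, align 1] → 5
@5: stride [4B, align 1] → 9
@9: pitch [4B, align 1] → 13
@13: width [4B, align 1] → 17
@17: format [22B, align 1] → 39
@39: channels [1B, align 1] → 40
size 40, align 1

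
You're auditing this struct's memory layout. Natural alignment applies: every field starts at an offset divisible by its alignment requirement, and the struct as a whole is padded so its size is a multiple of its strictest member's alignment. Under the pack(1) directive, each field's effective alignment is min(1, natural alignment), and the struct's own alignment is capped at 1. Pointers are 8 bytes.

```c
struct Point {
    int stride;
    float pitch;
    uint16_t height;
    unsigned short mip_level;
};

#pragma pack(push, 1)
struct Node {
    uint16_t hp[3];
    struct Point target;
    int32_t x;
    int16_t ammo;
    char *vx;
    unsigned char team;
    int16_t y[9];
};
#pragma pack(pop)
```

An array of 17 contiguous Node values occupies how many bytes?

Point: @0: stride [4B, align 4] → 4; @4: pitch [4B, align 4] → 8; @8: height [2B, align 2] → 10; @10: mip_level [2B, align 2] → 12; size 12, align 4
@0: hp [6B, align 1] → 6
@6: target [12B, align 1] → 18
@18: x [4B, align 1] → 22
@22: ammo [2B, align 1] → 24
@24: vx [8B, align 1] → 32
@32: team [1B, align 1] → 33
@33: y [18B, align 1] → 51
size 51, align 1
array of 17: 17 × 51 = 867

867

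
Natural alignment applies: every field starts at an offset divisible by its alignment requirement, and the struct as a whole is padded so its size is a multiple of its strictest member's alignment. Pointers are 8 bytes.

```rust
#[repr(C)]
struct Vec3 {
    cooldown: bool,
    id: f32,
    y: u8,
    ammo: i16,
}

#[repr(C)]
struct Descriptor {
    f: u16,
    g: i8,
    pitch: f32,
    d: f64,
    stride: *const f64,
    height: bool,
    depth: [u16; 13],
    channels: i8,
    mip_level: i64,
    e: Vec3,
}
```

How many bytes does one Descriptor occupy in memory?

80

Vec3: @0: cooldown [1B, align 1] → 1; +3 pad (align 4); @4: id [4B, align 4] → 8; @8: y [1B, align 1] → 9; +1 pad (align 2); @10: ammo [2B, align 2] → 12; size 12, align 4
@0: f [2B, align 2] → 2
@2: g [1B, align 1] → 3
+1 pad (align 4)
@4: pitch [4B, align 4] → 8
@8: d [8B, align 8] → 16
@16: stride [8B, align 8] → 24
@24: height [1B, align 1] → 25
+1 pad (align 2)
@26: depth [26B, align 2] → 52
@52: channels [1B, align 1] → 53
+3 pad (align 8)
@56: mip_level [8B, align 8] → 64
@64: e [12B, align 4] → 76
+4 tail pad (align 8)
size 80, align 8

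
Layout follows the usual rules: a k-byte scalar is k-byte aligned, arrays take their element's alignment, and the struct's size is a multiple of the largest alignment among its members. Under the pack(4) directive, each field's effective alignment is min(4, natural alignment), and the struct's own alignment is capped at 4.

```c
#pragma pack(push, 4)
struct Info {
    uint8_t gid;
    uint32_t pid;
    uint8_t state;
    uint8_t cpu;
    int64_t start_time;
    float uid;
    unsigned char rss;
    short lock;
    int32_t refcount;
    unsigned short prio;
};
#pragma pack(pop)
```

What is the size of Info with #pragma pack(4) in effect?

36

@0: gid [1B, align 1] → 1
+3 pad (align 4)
@4: pid [4B, align 4] → 8
@8: state [1B, align 1] → 9
@9: cpu [1B, align 1] → 10
+2 pad (align 4)
@12: start_time [8B, align 4] → 20
@20: uid [4B, align 4] → 24
@24: rss [1B, align 1] → 25
+1 pad (align 2)
@26: lock [2B, align 2] → 28
@28: refcount [4B, align 4] → 32
@32: prio [2B, align 2] → 34
+2 tail pad (align 4)
size 36, align 4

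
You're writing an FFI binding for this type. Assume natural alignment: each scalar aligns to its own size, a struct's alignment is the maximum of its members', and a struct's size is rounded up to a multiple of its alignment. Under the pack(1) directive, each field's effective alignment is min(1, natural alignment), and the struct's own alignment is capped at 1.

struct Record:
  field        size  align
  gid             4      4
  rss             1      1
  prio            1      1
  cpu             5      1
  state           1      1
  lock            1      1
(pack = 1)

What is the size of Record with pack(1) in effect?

gid at 0 (size 4, align 1) → ends 4
rss at 4 (size 1, align 1) → ends 5
prio at 5 (size 1, align 1) → ends 6
cpu at 6 (size 5, align 1) → ends 11
state at 11 (size 1, align 1) → ends 12
lock at 12 (size 1, align 1) → ends 13
total 13 bytes, alignment 1

13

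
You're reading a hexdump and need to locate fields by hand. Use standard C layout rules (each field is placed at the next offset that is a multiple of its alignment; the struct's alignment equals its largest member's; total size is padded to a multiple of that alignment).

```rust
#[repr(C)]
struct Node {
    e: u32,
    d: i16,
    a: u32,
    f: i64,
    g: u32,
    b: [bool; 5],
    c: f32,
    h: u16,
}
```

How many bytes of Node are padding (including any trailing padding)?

e at 0 (size 4, align 4) → ends 4
d at 4 (size 2, align 2) → ends 6
pad 2 to align 4 for a
a at 8 (size 4, align 4) → ends 12
pad 4 to align 8 for f
f at 16 (size 8, align 8) → ends 24
g at 24 (size 4, align 4) → ends 28
b at 28 (size 5, align 1) → ends 33
pad 3 to align 4 for c
c at 36 (size 4, align 4) → ends 40
h at 40 (size 2, align 2) → ends 42
tail pad 6 to reach multiple of 8
total 48 bytes, alignment 8
data bytes 33, size 48 → padding 15

15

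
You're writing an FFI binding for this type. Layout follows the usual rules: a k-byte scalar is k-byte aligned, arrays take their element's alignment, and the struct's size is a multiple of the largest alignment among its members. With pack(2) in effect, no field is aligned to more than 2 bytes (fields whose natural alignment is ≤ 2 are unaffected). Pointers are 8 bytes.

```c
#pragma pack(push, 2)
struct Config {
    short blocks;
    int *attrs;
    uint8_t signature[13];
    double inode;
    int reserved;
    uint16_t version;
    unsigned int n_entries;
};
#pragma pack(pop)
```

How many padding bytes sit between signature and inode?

blocks at 0 (size 2, align 2) → ends 2
attrs at 2 (size 8, align 2) → ends 10
signature at 10 (size 13, align 1) → ends 23
pad 1 to align 2 for inode
inode at 24 (size 8, align 2) → ends 32

1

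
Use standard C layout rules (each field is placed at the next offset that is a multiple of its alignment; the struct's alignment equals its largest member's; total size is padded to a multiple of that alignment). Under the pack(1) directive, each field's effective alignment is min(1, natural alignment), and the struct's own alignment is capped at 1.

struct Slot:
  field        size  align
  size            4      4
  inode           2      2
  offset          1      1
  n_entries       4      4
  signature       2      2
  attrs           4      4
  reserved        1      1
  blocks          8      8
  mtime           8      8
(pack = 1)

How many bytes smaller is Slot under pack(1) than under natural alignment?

6

natural layout:
  @0: size [4B, align 4] → 4
  @4: inode [2B, align 2] → 6
  @6: offset [1B, align 1] → 7
  +1 pad (align 4)
  @8: n_entries [4B, align 4] → 12
  @12: signature [2B, align 2] → 14
  +2 pad (align 4)
  @16: attrs [4B, align 4] → 20
  @20: reserved [1B, align 1] → 21
  +3 pad (align 8)
  @24: blocks [8B, align 8] → 32
  @32: mtime [8B, align 8] → 40
  size 40, align 8
packed(1) layout:
  @0: size [4B, align 1] → 4
  @4: inode [2B, align 1] → 6
  @6: offset [1B, align 1] → 7
  @7: n_entries [4B, align 1] → 11
  @11: signature [2B, align 1] → 13
  @13: attrs [4B, align 1] → 17
  @17: reserved [1B, align 1] → 18
  @18: blocks [8B, align 1] → 26
  @26: mtime [8B, align 1] → 34
  size 34, align 1
40 − 34 = 6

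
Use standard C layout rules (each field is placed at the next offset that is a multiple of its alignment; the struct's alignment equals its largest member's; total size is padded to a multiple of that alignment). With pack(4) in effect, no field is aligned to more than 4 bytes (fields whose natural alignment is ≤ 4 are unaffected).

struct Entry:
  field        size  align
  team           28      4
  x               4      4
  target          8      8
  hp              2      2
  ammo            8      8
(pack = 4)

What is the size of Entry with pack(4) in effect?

@0: team [28B, align 4] → 28
@28: x [4B, align 4] → 32
@32: target [8B, align 4] → 40
@40: hp [2B, align 2] → 42
+2 pad (align 4)
@44: ammo [8B, align 4] → 52
size 52, align 4

52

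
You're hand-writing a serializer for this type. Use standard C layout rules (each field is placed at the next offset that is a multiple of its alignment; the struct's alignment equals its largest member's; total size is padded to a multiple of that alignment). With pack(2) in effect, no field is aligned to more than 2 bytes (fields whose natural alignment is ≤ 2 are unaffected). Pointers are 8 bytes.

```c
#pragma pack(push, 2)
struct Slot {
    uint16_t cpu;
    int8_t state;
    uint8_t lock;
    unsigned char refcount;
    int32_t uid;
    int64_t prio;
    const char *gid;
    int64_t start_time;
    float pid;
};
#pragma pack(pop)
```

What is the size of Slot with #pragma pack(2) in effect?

cpu at 0 (size 2, align 2) → ends 2
state at 2 (size 1, align 1) → ends 3
lock at 3 (size 1, align 1) → ends 4
refcount at 4 (size 1, align 1) → ends 5
pad 1 to align 2 for uid
uid at 6 (size 4, align 2) → ends 10
prio at 10 (size 8, align 2) → ends 18
gid at 18 (size 8, align 2) → ends 26
start_time at 26 (size 8, align 2) → ends 34
pid at 34 (size 4, align 2) → ends 38
total 38 bytes, alignment 2

38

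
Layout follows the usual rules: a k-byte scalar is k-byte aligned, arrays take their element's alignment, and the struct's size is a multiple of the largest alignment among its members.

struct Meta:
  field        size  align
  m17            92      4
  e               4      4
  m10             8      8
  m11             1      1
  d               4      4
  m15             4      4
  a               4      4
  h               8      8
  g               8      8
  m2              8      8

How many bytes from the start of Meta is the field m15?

@0: m17 [92B, align 4] → 92
@92: e [4B, align 4] → 96
@96: m10 [8B, align 8] → 104
@104: m11 [1B, align 1] → 105
+3 pad (align 4)
@108: d [4B, align 4] → 112
@112: m15 [4B, align 4] → 116

112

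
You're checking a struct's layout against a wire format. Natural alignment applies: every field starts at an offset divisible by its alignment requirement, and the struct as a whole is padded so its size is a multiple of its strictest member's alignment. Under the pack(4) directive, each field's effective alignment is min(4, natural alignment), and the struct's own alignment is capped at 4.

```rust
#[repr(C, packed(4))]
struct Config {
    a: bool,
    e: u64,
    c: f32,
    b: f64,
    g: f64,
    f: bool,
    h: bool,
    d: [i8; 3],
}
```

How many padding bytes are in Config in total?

6

a at 0 (size 1, align 1) → ends 1
pad 3 to align 4 for e
e at 4 (size 8, align 4) → ends 12
c at 12 (size 4, align 4) → ends 16
b at 16 (size 8, align 4) → ends 24
g at 24 (size 8, align 4) → ends 32
f at 32 (size 1, align 1) → ends 33
h at 33 (size 1, align 1) → ends 34
d at 34 (size 3, align 1) → ends 37
tail pad 3 to reach multiple of 4
total 40 bytes, alignment 4
data bytes 34, size 40 → padding 6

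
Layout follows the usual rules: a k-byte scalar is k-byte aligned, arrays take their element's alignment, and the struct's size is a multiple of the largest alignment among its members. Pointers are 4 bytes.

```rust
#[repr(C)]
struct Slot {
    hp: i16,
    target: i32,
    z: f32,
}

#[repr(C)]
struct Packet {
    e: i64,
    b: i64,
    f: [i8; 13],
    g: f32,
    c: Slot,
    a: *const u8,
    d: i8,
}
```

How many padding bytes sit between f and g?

Slot: @0: hp [2B, align 2] → 2; +2 pad (align 4); @4: target [4B, align 4] → 8; @8: z [4B, align 4] → 12; size 12, align 4
@0: e [8B, align 8] → 8
@8: b [8B, align 8] → 16
@16: f [13B, align 1] → 29
+3 pad (align 4)
@32: g [4B, align 4] → 36

3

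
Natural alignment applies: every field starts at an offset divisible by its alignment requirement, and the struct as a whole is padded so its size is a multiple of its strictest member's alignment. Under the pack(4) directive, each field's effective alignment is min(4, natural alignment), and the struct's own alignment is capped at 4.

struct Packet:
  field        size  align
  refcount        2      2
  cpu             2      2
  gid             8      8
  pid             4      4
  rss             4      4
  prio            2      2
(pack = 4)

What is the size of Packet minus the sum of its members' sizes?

2

refcount at 0 (size 2, align 2) → ends 2
cpu at 2 (size 2, align 2) → ends 4
gid at 4 (size 8, align 4) → ends 12
pid at 12 (size 4, align 4) → ends 16
rss at 16 (size 4, align 4) → ends 20
prio at 20 (size 2, align 2) → ends 22
tail pad 2 to reach multiple of 4
total 24 bytes, alignment 4
data bytes 22, size 24 → padding 2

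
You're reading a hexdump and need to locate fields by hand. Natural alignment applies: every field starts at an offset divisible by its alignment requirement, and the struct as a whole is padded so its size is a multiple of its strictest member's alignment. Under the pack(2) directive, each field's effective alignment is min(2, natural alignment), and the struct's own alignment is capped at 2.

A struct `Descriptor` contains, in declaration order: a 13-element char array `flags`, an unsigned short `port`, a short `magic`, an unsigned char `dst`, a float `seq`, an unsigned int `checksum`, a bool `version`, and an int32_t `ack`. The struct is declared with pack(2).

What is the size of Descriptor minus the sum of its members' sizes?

flags at 0 (size 13, align 1) → ends 13
pad 1 to align 2 for port
port at 14 (size 2, align 2) → ends 16
magic at 16 (size 2, align 2) → ends 18
dst at 18 (size 1, align 1) → ends 19
pad 1 to align 2 for seq
seq at 20 (size 4, align 2) → ends 24
checksum at 24 (size 4, align 2) → ends 28
version at 28 (size 1, align 1) → ends 29
pad 1 to align 2 for ack
ack at 30 (size 4, align 2) → ends 34
total 34 bytes, alignment 2
data bytes 31, size 34 → padding 3

3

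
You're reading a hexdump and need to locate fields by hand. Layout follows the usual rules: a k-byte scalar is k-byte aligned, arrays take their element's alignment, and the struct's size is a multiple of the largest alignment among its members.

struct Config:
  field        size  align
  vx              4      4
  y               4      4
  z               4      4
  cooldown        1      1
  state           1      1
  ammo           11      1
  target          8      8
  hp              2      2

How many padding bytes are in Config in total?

13

0..4  vx  (4B, 4-aligned)
4..8  y  (4B, 4-aligned)
8..12  z  (4B, 4-aligned)
12..13  cooldown  (1B, 1-aligned)
13..14  state  (1B, 1-aligned)
14..25  ammo  (11B, 1-aligned)
25..32  -- padding (7B)
32..40  target  (8B, 8-aligned)
40..42  hp  (2B, 2-aligned)
42..48  -- tail padding (6B)
sizeof = 48, alignof = 8
data bytes 35, size 48 → padding 13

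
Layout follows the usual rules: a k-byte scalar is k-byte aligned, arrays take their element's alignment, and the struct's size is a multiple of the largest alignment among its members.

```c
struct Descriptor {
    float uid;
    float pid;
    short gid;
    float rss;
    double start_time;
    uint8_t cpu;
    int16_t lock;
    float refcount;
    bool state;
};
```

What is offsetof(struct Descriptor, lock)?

26

@0: uid [4B, align 4] → 4
@4: pid [4B, align 4] → 8
@8: gid [2B, align 2] → 10
+2 pad (align 4)
@12: rss [4B, align 4] → 16
@16: start_time [8B, align 8] → 24
@24: cpu [1B, align 1] → 25
+1 pad (align 2)
@26: lock [2B, align 2] → 28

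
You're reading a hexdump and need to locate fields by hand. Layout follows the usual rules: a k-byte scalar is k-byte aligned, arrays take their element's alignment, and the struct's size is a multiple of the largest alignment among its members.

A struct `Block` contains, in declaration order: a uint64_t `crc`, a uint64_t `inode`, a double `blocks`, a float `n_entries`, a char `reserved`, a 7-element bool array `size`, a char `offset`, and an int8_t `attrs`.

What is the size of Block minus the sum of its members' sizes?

2

0..8  crc  (8B, 8-aligned)
8..16  inode  (8B, 8-aligned)
16..24  blocks  (8B, 8-aligned)
24..28  n_entries  (4B, 4-aligned)
28..29  reserved  (1B, 1-aligned)
29..36  size  (7B, 1-aligned)
36..37  offset  (1B, 1-aligned)
37..38  attrs  (1B, 1-aligned)
38..40  -- tail padding (2B)
sizeof = 40, alignof = 8
data bytes 38, size 40 → padding 2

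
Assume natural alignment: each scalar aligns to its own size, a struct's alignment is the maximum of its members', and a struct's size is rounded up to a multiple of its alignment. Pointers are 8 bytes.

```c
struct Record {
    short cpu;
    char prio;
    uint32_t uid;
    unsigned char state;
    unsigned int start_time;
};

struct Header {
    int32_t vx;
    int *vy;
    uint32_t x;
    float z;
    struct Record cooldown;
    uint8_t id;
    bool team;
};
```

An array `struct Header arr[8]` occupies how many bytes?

384

Record: 0..2  cpu  (2B, 2-aligned); 2..3  prio  (1B, 1-aligned); 3..4  -- padding (1B); 4..8  uid  (4B, 4-aligned); 8..9  state  (1B, 1-aligned); 9..12  -- padding (3B); 12..16  start_time  (4B, 4-aligned); sizeof = 16, alignof = 4
0..4  vx  (4B, 4-aligned)
4..8  -- padding (4B)
8..16  vy  (8B, 8-aligned)
16..20  x  (4B, 4-aligned)
20..24  z  (4B, 4-aligned)
24..40  cooldown  (16B, 4-aligned)
40..41  id  (1B, 1-aligned)
41..42  team  (1B, 1-aligned)
42..48  -- tail padding (6B)
sizeof = 48, alignof = 8
array of 8: 8 × 48 = 384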